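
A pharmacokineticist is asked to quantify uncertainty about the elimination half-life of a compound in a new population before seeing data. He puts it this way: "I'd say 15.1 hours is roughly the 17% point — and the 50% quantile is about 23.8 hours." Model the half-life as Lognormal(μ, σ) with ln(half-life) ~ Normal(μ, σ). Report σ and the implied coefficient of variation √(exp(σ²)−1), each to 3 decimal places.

If T ~ Lognormal(μ,σ) then ln T ~ Normal(μ,σ), so the p-quantile of ln T is μ + z_p·σ.
ln(15.1) = 2.715 and ln(23.8) = 3.17; z_{0.17} = -0.9542, z_{0.5} = 0.
σ = (3.17 − 2.715)/(0 − (-0.9542)) = 0.477.
μ = 2.715 − (-0.9542)·0.477 = 3.170.
CV = √(exp(σ²)−1) = √(exp(0.2274)−1) = 0.505.

σ ≈ 0.477, CV ≈ 0.505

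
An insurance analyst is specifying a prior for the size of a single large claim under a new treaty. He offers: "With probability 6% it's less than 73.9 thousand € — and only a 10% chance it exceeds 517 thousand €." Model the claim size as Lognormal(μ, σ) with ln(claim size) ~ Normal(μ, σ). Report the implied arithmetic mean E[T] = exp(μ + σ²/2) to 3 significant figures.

If T ~ Lognormal(μ,σ) then ln T ~ Normal(μ,σ), so the p-quantile of ln T is μ + z_p·σ.
ln(73.9) = 4.303 and ln(517) = 6.248; z_{0.06} = -1.555, z_{0.9} = 1.282.
σ = (6.248 − 4.303)/(1.282 − (-1.555)) = 0.686.
μ = 4.303 − (-1.555)·0.686 = 5.369.
E[T] = exp(μ + σ²/2) = exp(5.369 + 0.2352) = 272 thousand €.

E[T] ≈ 272 thousand €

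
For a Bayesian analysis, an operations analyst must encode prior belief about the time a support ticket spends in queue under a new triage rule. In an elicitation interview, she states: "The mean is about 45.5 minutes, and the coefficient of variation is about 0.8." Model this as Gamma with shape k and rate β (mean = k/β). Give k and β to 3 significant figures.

For Gamma(k, rate β): mean = k/β, variance = k/β², so CV = 1/√k.
CV = 0.8, hence k = 1/CV² = 1.56.
Then β = k/mean = 1.56/45.5 = 0.0343.

k ≈ 1.56, β ≈ 0.0343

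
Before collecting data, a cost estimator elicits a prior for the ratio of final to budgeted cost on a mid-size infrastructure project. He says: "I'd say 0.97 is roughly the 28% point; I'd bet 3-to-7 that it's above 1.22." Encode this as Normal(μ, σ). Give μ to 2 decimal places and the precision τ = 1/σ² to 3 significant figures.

For Normal(μ,σ), the p-quantile is μ + z_p·σ. Here z_{0.28} = -0.5828, z_{0.7} = 0.5244.
So 0.97 = μ − 0.5828σ and 1.22 = μ + 0.5244σ.
Subtracting: σ = (1.22 − 0.97)/(0.5244 − (-0.5828)) = 0.23.
Then μ = 0.97 − (-0.5828)·0.23 = 1.10.
Precision τ = 1/σ² = 1/0.2258² = 19.6.

μ = 1.10, τ = 19.6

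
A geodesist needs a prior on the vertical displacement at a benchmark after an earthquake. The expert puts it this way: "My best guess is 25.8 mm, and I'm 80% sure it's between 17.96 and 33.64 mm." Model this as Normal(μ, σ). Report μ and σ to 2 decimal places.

A symmetric 80% interval runs μ ± z·σ with z = 1.282.
Half-width = 7.84, so σ = 7.84/1.282 = 6.12.
μ is the stated best guess, 25.80.

μ = 25.80, σ = 6.12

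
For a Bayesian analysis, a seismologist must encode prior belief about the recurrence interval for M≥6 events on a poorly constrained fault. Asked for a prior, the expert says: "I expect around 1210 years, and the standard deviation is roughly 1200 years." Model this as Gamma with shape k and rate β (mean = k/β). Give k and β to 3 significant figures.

For Gamma(k, rate β): mean = k/β, variance = k/β², so CV = 1/√k.
CV = SD/mean = 1200/1210 = 0.9917, hence k = 1/CV² = 1.02.
Then β = k/mean = 1.02/1210 = 0.00084.

k ≈ 1.02, β ≈ 0.00084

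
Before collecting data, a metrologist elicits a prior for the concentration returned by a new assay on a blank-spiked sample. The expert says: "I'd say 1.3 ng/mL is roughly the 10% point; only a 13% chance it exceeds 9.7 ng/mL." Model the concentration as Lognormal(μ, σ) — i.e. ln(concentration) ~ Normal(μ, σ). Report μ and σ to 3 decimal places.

If T ~ Lognormal(μ,σ) then ln T ~ Normal(μ,σ), so the p-quantile of ln T is μ + z_p·σ.
ln(1.3) = 0.2624 and ln(9.7) = 2.272; z_{0.1} = -1.282, z_{0.87} = 1.126.
σ = (2.272 − 0.2624)/(1.126 − (-1.282)) = 0.835.
μ = 0.2624 − (-1.282)·0.835 = 1.332.

μ ≈ 1.332, σ ≈ 0.835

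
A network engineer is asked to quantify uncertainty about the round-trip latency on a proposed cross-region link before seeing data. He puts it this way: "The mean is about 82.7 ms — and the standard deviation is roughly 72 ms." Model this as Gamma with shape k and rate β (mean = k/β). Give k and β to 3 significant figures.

For Gamma(k, rate β): mean = k/β, variance = k/β², so CV = 1/√k.
CV = SD/mean = 72/82.7 = 0.8706, hence k = 1/CV² = 1.32.
Then β = k/mean = 1.32/82.7 = 0.016.

k ≈ 1.32, β ≈ 0.016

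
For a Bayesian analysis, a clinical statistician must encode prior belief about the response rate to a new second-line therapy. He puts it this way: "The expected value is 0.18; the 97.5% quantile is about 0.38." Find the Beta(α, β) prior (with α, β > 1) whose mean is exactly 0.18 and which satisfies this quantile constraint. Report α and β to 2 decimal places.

With mean 0.18 fixed, write α = 0.18s, β = 0.82s where s = α+β.
Need P(θ < 0.38) = 0.975 under Beta(0.18s, 0.82s). Normal approximation: (q−m)/√(m(1−m)/s) ≈ z_{0.975} = 1.96, so s ≈ 0.18·0.82·(1.96)²/(0.38−0.18)² = 14.2.
At s = 14.2: P(θ<0.38) ≈ 0.960. Adjusting to match 0.975 gives s ≈ 18.30.
So α = 0.18·18.30 ≈ 3.29, β = 0.82·18.30 ≈ 15.00.

α ≈ 3.29, β ≈ 15.00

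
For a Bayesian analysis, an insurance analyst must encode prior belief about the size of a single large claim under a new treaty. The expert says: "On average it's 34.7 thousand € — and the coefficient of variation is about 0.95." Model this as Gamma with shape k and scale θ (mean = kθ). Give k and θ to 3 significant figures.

For Gamma(k, scale θ): mean = kθ, variance = kθ², so CV = 1/√k.
CV = 0.95, hence k = 1/CV² = 1.11.
Then θ = mean/k = 34.7/1.11 = 31.3.

k ≈ 1.11, θ ≈ 31.3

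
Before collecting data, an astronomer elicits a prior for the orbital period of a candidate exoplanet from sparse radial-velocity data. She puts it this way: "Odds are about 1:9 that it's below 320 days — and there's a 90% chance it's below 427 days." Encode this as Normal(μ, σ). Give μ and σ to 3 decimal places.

For Normal(μ,σ), the p-quantile is μ + z_p·σ. Here z_{0.1} = -1.282, z_{0.9} = 1.282.
So 320 = μ − 1.282σ and 427 = μ + 1.282σ.
Subtracting: σ = (427 − 320)/(1.282 − (-1.282)) = 41.746.
Then μ = 320 − (-1.282)·41.746 = 373.500.

μ = 373.500, σ = 41.746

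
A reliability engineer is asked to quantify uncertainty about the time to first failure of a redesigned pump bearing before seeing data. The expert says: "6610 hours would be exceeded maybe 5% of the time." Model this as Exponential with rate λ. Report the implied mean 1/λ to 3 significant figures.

mean ≈ 2210 hours

P(T > 6610.0) = e^(−λ·6610.0) = 0.05, so λ = −ln(0.05)/6610.0 = 0.000453.
Mean = 1/λ = 2210 hours.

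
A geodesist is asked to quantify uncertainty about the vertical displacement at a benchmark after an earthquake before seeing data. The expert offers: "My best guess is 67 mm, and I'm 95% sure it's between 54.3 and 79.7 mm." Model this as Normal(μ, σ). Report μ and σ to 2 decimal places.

μ = 67.00, σ = 6.48

A symmetric 95% interval runs μ ± z·σ with z = 1.96.
Half-width = 12.7, so σ = 12.7/1.96 = 6.48.
μ is the stated best guess, 67.00.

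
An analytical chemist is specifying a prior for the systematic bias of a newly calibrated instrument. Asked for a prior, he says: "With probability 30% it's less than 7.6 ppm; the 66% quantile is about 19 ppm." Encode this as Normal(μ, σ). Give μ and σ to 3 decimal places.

μ = 13.981, σ = 12.168

The p-quantile of Normal(μ,σ) is μ + z_p·σ, with z_{0.3} = -0.5244 and z_{0.66} = 0.4125.
Eliminate σ: μ = (z₂·x₁ − z₁·x₂)/(z₂ − z₁) = (0.4125·7.6 − (-0.5244)·19)/0.9369 = 13.981.
Then σ = (x₂ − x₁)/(z₂ − z₁) = (19 − 7.6)/0.9369 = 12.168.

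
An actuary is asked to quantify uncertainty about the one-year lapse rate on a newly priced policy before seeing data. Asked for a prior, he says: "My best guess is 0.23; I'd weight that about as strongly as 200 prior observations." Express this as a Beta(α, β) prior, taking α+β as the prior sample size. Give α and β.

α = 46, β = 154

Under the effective-sample-size interpretation, Beta(α, β) has prior mean α/(α+β) and prior sample size α+β.
So α+β = 200 and α/(α+β) = 0.23, giving α = 0.23·200 = 46 and β = 200 − 46 = 154.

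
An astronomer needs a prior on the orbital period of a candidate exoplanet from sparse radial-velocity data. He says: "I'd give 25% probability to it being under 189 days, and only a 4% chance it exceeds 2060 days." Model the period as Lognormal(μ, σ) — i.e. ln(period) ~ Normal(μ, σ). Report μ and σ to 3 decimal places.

μ ≈ 5.906, σ ≈ 0.985

If T ~ Lognormal(μ,σ) then ln T ~ Normal(μ,σ), so the p-quantile of ln T is μ + z_p·σ.
ln(189) = 5.242 and ln(2060) = 7.63; z_{0.25} = -0.6745, z_{0.96} = 1.751.
σ = (7.63 − 5.242)/(1.751 − (-0.6745)) = 0.985.
μ = 5.242 − (-0.6745)·0.985 = 5.906.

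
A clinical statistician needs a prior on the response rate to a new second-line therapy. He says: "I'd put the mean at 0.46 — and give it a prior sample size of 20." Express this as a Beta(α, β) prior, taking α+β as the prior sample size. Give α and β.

α = 9.2, β = 10.8

Under the effective-sample-size interpretation, Beta(α, β) has prior mean α/(α+β) and prior sample size α+β.
So α+β = 20 and α/(α+β) = 0.46, giving α = 0.46·20 = 9.2 and β = 20 − 9.2 = 10.8.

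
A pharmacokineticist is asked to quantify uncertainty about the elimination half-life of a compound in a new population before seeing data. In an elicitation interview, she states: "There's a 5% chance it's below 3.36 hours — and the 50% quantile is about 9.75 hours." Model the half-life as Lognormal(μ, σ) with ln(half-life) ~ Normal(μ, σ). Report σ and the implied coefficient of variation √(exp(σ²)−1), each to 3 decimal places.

σ ≈ 0.648, CV ≈ 0.722

If T ~ Lognormal(μ,σ) then ln T ~ Normal(μ,σ), so the p-quantile of ln T is μ + z_p·σ.
ln(3.36) = 1.212 and ln(9.75) = 2.277; z_{0.05} = -1.645, z_{0.5} = 0.
σ = (2.277 − 1.212)/(0 − (-1.645)) = 0.648.
μ = 1.212 − (-1.645)·0.648 = 2.277.
CV = √(exp(σ²)−1) = √(exp(0.4195)−1) = 0.722.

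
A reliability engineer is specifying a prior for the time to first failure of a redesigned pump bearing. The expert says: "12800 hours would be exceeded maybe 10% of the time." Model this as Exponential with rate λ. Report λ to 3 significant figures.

P(T > 12800.0) = e^(−λ·12800.0) = 0.1, so λ = −ln(0.1)/12800.0 = 0.00018.

λ ≈ 0.00018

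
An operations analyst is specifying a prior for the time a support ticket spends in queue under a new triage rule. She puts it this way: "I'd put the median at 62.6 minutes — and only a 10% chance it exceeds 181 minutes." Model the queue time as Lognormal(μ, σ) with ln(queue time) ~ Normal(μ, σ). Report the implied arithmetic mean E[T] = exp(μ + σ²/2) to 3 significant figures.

E[T] ≈ 88.2 minutes

If T ~ Lognormal(μ,σ) then ln T ~ Normal(μ,σ), so the p-quantile of ln T is μ + z_p·σ.
ln(62.6) = 4.137 and ln(181) = 5.198; z_{0.5} = 0, z_{0.9} = 1.282.
σ = (5.198 − 4.137)/(1.282 − (0)) = 0.828.
μ = 4.137 − (0)·0.828 = 4.137.
E[T] = exp(μ + σ²/2) = exp(4.137 + 0.3432) = 88.2 minutes.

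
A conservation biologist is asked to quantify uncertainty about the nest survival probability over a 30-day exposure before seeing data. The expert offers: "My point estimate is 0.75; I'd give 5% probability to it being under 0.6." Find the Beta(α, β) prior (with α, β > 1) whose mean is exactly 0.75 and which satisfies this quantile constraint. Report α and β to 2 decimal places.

α ≈ 18.92, β ≈ 6.31

With mean 0.75 fixed, write α = 0.75s, β = 0.25s where s = α+β.
Need P(θ < 0.6) = 0.05 under Beta(0.75s, 0.25s). Normal approximation: (q−m)/√(m(1−m)/s) ≈ z_{0.05} = -1.64, so s ≈ 0.75·0.25·(-1.64)²/(0.6−0.75)² = 22.5.
At s = 22.5: P(θ<0.6) ≈ 0.059. Adjusting to match 0.05 gives s ≈ 25.22.
So α = 0.75·25.22 ≈ 18.92, β = 0.25·25.22 ≈ 6.31.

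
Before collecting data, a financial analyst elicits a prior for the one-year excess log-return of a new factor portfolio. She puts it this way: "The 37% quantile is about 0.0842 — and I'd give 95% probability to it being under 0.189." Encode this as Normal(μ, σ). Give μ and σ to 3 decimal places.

For Normal(μ,σ), the p-quantile is μ + z_p·σ. Here z_{0.37} = -0.3319, z_{0.95} = 1.645.
So 0.0842 = μ − 0.3319σ and 0.189 = μ + 1.645σ.
Subtracting: σ = (0.189 − 0.0842)/(1.645 − (-0.3319)) = 0.053.
Then μ = 0.0842 − (-0.3319)·0.053 = 0.102.

μ = 0.102, σ = 0.053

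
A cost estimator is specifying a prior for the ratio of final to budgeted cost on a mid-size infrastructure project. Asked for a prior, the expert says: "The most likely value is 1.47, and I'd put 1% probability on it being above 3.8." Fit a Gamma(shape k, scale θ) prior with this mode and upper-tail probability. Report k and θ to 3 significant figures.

k ≈ 6.17, θ ≈ 0.285

Gamma(k,θ) with k>1 has mode (k−1)θ, so θ = 1.47/(k−1).
Need P(X < 3.8) = 0.99 with θ tied to k this way. Start at k = 2, θ = 1.47: P(X<3.8) ≈ 0.730.
Too low — raise k to concentrate. Iterating converges to k ≈ 6.17.
Then θ = 1.47/(6.17−1) ≈ 0.285.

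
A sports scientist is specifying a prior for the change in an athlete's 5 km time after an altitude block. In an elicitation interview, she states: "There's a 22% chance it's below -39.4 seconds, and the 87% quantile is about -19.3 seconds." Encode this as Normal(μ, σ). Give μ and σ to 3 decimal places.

For Normal(μ,σ), the p-quantile is μ + z_p·σ. Here z_{0.22} = -0.7722, z_{0.87} = 1.126.
So -39.4 = μ − 0.7722σ and -19.3 = μ + 1.126σ.
Subtracting: σ = (-19.3 − -39.4)/(1.126 − (-0.7722)) = 10.587.
Then μ = -39.4 − (-0.7722)·10.587 = -31.225.

μ = -31.225, σ = 10.587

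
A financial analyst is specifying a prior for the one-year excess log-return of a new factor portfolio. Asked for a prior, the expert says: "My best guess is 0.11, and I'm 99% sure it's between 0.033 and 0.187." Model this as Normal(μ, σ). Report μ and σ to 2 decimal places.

μ = 0.11, σ = 0.03

A symmetric 99% interval runs μ ± z·σ with z = 2.576.
Half-width = 0.077, so σ = 0.077/2.576 = 0.03.
μ is the stated best guess, 0.11.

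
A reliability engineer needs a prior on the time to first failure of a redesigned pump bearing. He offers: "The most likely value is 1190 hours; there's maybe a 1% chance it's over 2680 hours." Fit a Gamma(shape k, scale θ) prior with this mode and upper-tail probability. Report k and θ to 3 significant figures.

Gamma(k,θ) with k>1 has mode (k−1)θ, so θ = 1190/(k−1).
Need P(X < 2680) = 0.99 with θ tied to k this way. Start at k = 2, θ = 1190: P(X<2680) ≈ 0.658.
Too low — raise k to concentrate. Iterating converges to k ≈ 8.28.
Then θ = 1190/(8.28−1) ≈ 163.

k ≈ 8.28, θ ≈ 163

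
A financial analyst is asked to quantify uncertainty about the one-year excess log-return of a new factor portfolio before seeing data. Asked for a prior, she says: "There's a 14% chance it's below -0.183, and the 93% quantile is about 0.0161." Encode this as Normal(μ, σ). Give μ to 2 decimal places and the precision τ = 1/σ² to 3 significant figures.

μ = -0.10, τ = 165

For Normal(μ,σ), the p-quantile is μ + z_p·σ. Here z_{0.14} = -1.08, z_{0.93} = 1.476.
So -0.183 = μ − 1.08σ and 0.0161 = μ + 1.476σ.
Subtracting: σ = (0.0161 − -0.183)/(1.476 − (-1.08)) = 0.08.
Then μ = -0.183 − (-1.08)·0.08 = -0.10.
Precision τ = 1/σ² = 1/0.07789² = 165.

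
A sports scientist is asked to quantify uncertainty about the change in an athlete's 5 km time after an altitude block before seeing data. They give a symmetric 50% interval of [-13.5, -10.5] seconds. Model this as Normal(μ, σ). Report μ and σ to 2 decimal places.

A symmetric 50% interval runs μ ± z·σ with z = 0.6745.
Half-width = 1.5, so σ = 1.5/0.6745 = 2.22.
μ is the interval midpoint, -12.00.

μ = -12.00, σ = 2.22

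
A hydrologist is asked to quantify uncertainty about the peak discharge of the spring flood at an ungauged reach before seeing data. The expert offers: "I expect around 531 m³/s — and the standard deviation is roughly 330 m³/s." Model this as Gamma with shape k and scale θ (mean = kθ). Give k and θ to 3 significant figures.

For Gamma(k, scale θ): mean = kθ, variance = kθ², so CV = 1/√k.
CV = SD/mean = 330/531 = 0.6215, hence k = 1/CV² = 2.59.
Then θ = mean/k = 531/2.59 = 205.

k ≈ 2.59, θ ≈ 205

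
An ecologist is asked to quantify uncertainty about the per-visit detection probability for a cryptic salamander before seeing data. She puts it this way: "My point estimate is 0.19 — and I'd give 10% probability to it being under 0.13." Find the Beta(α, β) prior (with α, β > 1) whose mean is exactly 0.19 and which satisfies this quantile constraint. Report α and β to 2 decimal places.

α ≈ 12.25, β ≈ 52.20

With mean 0.19 fixed, write α = 0.19s, β = 0.81s where s = α+β.
Need P(θ < 0.13) = 0.1 under Beta(0.19s, 0.81s). Normal approximation: (q−m)/√(m(1−m)/s) ≈ z_{0.1} = -1.28, so s ≈ 0.19·0.81·(-1.28)²/(0.13−0.19)² = 70.2.
At s = 70.2: P(θ<0.13) ≈ 0.090. Adjusting to match 0.1 gives s ≈ 64.45.
So α = 0.19·64.45 ≈ 12.25, β = 0.81·64.45 ≈ 52.20.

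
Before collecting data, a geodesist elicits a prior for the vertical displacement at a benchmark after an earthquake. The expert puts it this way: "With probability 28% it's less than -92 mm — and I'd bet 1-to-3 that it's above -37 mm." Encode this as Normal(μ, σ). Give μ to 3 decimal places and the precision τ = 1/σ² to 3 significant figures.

μ = -66.505, τ = 0.000523

The p-quantile of Normal(μ,σ) is μ + z_p·σ, with z_{0.28} = -0.5828 and z_{0.75} = 0.6745.
Eliminate σ: μ = (z₂·x₁ − z₁·x₂)/(z₂ − z₁) = (0.6745·-92 − (-0.5828)·-37)/1.257 = -66.505.
Then σ = (x₂ − x₁)/(z₂ − z₁) = (-37 − -92)/1.257 = 43.743.
Precision τ = 1/σ² = 1/43.74² = 0.000523.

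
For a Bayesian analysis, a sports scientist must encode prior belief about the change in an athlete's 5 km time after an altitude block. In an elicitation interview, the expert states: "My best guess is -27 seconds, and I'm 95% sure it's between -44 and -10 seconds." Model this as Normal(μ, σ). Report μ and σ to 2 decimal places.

A symmetric 95% interval runs μ ± z·σ with z = 1.96.
Half-width = 17, so σ = 17/1.96 = 8.67.
μ is the stated best guess, -27.00.

μ = -27.00, σ = 8.67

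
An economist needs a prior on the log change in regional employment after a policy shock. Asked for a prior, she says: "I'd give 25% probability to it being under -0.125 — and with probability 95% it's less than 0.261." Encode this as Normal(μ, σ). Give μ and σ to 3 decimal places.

μ = -0.013, σ = 0.166

The p-quantile of Normal(μ,σ) is μ + z_p·σ, with z_{0.25} = -0.6745 and z_{0.95} = 1.645.
Eliminate σ: μ = (z₂·x₁ − z₁·x₂)/(z₂ − z₁) = (1.645·-0.125 − (-0.6745)·0.261)/2.319 = -0.013.
Then σ = (x₂ − x₁)/(z₂ − z₁) = (0.261 − -0.125)/2.319 = 0.166.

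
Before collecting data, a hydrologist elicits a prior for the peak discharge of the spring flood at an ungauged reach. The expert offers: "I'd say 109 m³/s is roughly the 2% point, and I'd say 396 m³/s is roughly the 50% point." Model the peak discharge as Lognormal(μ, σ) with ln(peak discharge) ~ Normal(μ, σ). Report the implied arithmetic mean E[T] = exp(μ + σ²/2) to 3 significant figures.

If T ~ Lognormal(μ,σ) then ln T ~ Normal(μ,σ), so the p-quantile of ln T is μ + z_p·σ.
ln(109) = 4.691 and ln(396) = 5.981; z_{0.02} = -2.054, z_{0.5} = 0.
σ = (5.981 − 4.691)/(0 − (-2.054)) = 0.628.
μ = 4.691 − (-2.054)·0.628 = 5.981.
E[T] = exp(μ + σ²/2) = exp(5.981 + 0.1973) = 482 m³/s.

E[T] ≈ 482 m³/s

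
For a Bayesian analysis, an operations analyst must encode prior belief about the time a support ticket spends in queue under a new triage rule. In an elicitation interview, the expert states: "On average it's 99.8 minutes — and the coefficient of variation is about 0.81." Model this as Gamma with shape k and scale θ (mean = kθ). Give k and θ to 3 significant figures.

k ≈ 1.52, θ ≈ 65.5

For Gamma(k, scale θ): mean = kθ, variance = kθ², so CV = 1/√k.
CV = 0.81, hence k = 1/CV² = 1.52.
Then θ = mean/k = 99.8/1.52 = 65.5.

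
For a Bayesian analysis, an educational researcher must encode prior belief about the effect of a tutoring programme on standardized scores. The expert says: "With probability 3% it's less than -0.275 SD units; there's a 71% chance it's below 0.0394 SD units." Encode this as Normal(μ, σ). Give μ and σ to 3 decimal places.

For Normal(μ,σ), the p-quantile is μ + z_p·σ. Here z_{0.03} = -1.881, z_{0.71} = 0.5534.
So -0.275 = μ − 1.881σ and 0.0394 = μ + 0.5534σ.
Subtracting: σ = (0.0394 − -0.275)/(0.5534 − (-1.881)) = 0.129.
Then μ = -0.275 − (-1.881)·0.129 = -0.032.

μ = -0.032, σ = 0.129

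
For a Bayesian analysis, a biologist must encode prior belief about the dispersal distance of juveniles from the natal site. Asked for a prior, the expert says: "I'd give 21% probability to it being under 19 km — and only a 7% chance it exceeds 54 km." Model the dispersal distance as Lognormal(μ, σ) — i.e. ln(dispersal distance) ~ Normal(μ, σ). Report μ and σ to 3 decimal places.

If T ~ Lognormal(μ,σ) then ln T ~ Normal(μ,σ), so the p-quantile of ln T is μ + z_p·σ.
ln(19) = 2.944 and ln(54) = 3.989; z_{0.21} = -0.8064, z_{0.93} = 1.476.
σ = (3.989 − 2.944)/(1.476 − (-0.8064)) = 0.458.
μ = 2.944 − (-0.8064)·0.458 = 3.314.

μ ≈ 3.314, σ ≈ 0.458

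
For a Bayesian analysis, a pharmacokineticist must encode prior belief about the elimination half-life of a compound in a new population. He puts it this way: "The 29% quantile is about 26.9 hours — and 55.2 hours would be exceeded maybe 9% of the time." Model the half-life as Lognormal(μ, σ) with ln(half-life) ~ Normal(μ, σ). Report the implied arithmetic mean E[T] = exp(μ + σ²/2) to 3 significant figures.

If T ~ Lognormal(μ,σ) then ln T ~ Normal(μ,σ), so the p-quantile of ln T is μ + z_p·σ.
ln(26.9) = 3.292 and ln(55.2) = 4.011; z_{0.29} = -0.5534, z_{0.91} = 1.341.
σ = (4.011 − 3.292)/(1.341 − (-0.5534)) = 0.380.
μ = 3.292 − (-0.5534)·0.380 = 3.502.
E[T] = exp(μ + σ²/2) = exp(3.502 + 0.0720) = 35.7 hours.

E[T] ≈ 35.7 hours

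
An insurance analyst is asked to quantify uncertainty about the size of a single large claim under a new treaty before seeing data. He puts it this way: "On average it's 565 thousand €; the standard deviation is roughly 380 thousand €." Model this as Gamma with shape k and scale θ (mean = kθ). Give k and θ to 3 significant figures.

k ≈ 2.21, θ ≈ 256

For Gamma(k, scale θ): mean = kθ, variance = kθ², so CV = 1/√k.
CV = SD/mean = 380/565 = 0.6726, hence k = 1/CV² = 2.21.
Then θ = mean/k = 565/2.21 = 256.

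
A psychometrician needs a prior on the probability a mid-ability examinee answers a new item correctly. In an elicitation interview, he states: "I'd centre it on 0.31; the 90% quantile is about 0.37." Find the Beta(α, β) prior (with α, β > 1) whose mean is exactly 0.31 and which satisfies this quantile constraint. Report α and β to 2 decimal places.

α ≈ 30.94, β ≈ 68.86

With mean 0.31 fixed, write α = 0.31s, β = 0.69s where s = α+β.
Need P(θ < 0.37) = 0.9 under Beta(0.31s, 0.69s). Normal approximation: (q−m)/√(m(1−m)/s) ≈ z_{0.9} = 1.28, so s ≈ 0.31·0.69·(1.28)²/(0.37−0.31)² = 97.6.
At s = 97.6: P(θ<0.37) ≈ 0.898. Adjusting to match 0.9 gives s ≈ 99.80.
So α = 0.31·99.80 ≈ 30.94, β = 0.69·99.80 ≈ 68.86.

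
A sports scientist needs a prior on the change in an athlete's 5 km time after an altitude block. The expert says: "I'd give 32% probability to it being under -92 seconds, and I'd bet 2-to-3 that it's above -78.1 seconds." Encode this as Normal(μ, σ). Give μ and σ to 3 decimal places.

μ = -82.984, σ = 19.278

The p-quantile of Normal(μ,σ) is μ + z_p·σ, with z_{0.32} = -0.4677 and z_{0.6} = 0.2533.
Eliminate σ: μ = (z₂·x₁ − z₁·x₂)/(z₂ − z₁) = (0.2533·-92 − (-0.4677)·-78.1)/0.721 = -82.984.
Then σ = (x₂ − x₁)/(z₂ − z₁) = (-78.1 − -92)/0.721 = 19.278.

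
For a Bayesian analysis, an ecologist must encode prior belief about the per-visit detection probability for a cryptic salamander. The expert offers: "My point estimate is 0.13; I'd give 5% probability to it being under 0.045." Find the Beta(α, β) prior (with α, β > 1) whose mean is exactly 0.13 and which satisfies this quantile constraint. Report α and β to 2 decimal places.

With mean 0.13 fixed, write α = 0.13s, β = 0.87s where s = α+β.
Need P(θ < 0.045) = 0.05 under Beta(0.13s, 0.87s). Normal approximation: (q−m)/√(m(1−m)/s) ≈ z_{0.05} = -1.64, so s ≈ 0.13·0.87·(-1.64)²/(0.045−0.13)² = 42.4.
At s = 42.4: P(θ<0.045) ≈ 0.020. Adjusting to match 0.05 gives s ≈ 28.67.
So α = 0.13·28.67 ≈ 3.73, β = 0.87·28.67 ≈ 24.94.

α ≈ 3.73, β ≈ 24.94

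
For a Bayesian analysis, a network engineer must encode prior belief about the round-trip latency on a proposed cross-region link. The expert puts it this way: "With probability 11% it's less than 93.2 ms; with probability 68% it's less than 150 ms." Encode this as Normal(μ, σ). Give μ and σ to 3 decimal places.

The p-quantile of Normal(μ,σ) is μ + z_p·σ, with z_{0.11} = -1.227 and z_{0.68} = 0.4677.
Eliminate σ: μ = (z₂·x₁ − z₁·x₂)/(z₂ − z₁) = (0.4677·93.2 − (-1.227)·150)/1.694 = 134.320.
Then σ = (x₂ − x₁)/(z₂ − z₁) = (150 − 93.2)/1.694 = 33.526.

μ = 134.320, σ = 33.526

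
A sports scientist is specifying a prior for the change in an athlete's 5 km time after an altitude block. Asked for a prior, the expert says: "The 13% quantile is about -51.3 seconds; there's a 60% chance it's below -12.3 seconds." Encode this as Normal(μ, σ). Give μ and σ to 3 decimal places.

The p-quantile of Normal(μ,σ) is μ + z_p·σ, with z_{0.13} = -1.126 and z_{0.6} = 0.2533.
Eliminate σ: μ = (z₂·x₁ − z₁·x₂)/(z₂ − z₁) = (0.2533·-51.3 − (-1.126)·-12.3)/1.38 = -19.461.
Then σ = (x₂ − x₁)/(z₂ − z₁) = (-12.3 − -51.3)/1.38 = 28.266.

μ = -19.461, σ = 28.266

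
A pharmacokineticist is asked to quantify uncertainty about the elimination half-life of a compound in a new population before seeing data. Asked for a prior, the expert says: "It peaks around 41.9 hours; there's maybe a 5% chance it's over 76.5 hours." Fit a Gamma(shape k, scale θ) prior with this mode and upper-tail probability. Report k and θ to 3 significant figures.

k ≈ 8.69, θ ≈ 5.45

Gamma(k,θ) with k>1 has mode (k−1)θ, so θ = 41.9/(k−1).
Need P(X < 76.5) = 0.95 with θ tied to k this way. Start at k = 2, θ = 41.9: P(X<76.5) ≈ 0.545.
Too low — raise k to concentrate. Iterating converges to k ≈ 8.69.
Then θ = 41.9/(8.69−1) ≈ 5.45.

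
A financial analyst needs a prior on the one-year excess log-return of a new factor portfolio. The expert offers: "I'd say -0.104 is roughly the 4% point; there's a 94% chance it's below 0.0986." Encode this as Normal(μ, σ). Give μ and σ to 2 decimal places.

μ = 0.00, σ = 0.06

For Normal(μ,σ), the p-quantile is μ + z_p·σ. Here z_{0.04} = -1.751, z_{0.94} = 1.555.
So -0.104 = μ − 1.751σ and 0.0986 = μ + 1.555σ.
Subtracting: σ = (0.0986 − -0.104)/(1.555 − (-1.751)) = 0.06.
Then μ = -0.104 − (-1.751)·0.06 = 0.00.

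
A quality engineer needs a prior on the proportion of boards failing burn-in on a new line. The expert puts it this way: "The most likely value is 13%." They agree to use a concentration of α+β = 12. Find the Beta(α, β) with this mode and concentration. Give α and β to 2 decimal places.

α = 2.30, β = 9.70

For α,β > 1 the Beta mode is (α−1)/(α+β−2). With α+β = 12, the mode is (α−1)/10.
Set (α−1)/10 = 0.13 → α = 1 + 0.13·10 = 2.30.
β = 12 − α = 9.70.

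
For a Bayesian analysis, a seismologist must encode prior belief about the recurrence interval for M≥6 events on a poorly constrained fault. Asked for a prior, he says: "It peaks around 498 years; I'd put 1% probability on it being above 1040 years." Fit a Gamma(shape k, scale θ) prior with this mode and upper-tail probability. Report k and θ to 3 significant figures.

k ≈ 9.98, θ ≈ 55.4

Gamma(k,θ) with k>1 has mode (k−1)θ, so θ = 498/(k−1).
Need P(X < 1040) = 0.99 with θ tied to k this way. Start at k = 2, θ = 498: P(X<1040) ≈ 0.617.
Too low — raise k to concentrate. Iterating converges to k ≈ 9.98.
Then θ = 498/(9.98−1) ≈ 55.4.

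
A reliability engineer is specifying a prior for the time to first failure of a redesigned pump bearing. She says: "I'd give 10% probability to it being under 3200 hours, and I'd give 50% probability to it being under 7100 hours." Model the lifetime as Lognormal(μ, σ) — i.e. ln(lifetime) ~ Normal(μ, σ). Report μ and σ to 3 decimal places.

μ ≈ 8.868, σ ≈ 0.622

If T ~ Lognormal(μ,σ) then ln T ~ Normal(μ,σ), so the p-quantile of ln T is μ + z_p·σ.
ln(3200) = 8.071 and ln(7100) = 8.868; z_{0.1} = -1.282, z_{0.5} = 0.
σ = (8.868 − 8.071)/(0 − (-1.282)) = 0.622.
μ = 8.071 − (-1.282)·0.622 = 8.868.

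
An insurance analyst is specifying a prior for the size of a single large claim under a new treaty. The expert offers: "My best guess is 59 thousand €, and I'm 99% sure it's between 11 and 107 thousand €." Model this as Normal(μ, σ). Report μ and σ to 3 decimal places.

A symmetric 99% interval runs μ ± z·σ with z = 2.576.
Half-width = 48, so σ = 48/2.576 = 18.635.
μ is the stated best guess, 59.000.

μ = 59.000, σ = 18.635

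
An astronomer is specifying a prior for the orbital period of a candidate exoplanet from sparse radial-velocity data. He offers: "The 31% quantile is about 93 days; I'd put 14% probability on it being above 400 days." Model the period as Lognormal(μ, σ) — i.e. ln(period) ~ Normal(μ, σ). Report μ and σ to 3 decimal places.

If T ~ Lognormal(μ,σ) then ln T ~ Normal(μ,σ), so the p-quantile of ln T is μ + z_p·σ.
ln(93) = 4.533 and ln(400) = 5.991; z_{0.31} = -0.4959, z_{0.86} = 1.08.
σ = (5.991 − 4.533)/(1.08 − (-0.4959)) = 0.926.
μ = 4.533 − (-0.4959)·0.926 = 4.992.

μ ≈ 4.992, σ ≈ 0.926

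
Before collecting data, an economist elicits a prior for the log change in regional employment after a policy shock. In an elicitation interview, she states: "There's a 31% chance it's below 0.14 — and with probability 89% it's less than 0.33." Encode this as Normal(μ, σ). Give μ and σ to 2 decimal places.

For Normal(μ,σ), the p-quantile is μ + z_p·σ. Here z_{0.31} = -0.4959, z_{0.89} = 1.227.
So 0.14 = μ − 0.4959σ and 0.33 = μ + 1.227σ.
Subtracting: σ = (0.33 − 0.14)/(1.227 − (-0.4959)) = 0.11.
Then μ = 0.14 − (-0.4959)·0.11 = 0.19.

μ = 0.19, σ = 0.11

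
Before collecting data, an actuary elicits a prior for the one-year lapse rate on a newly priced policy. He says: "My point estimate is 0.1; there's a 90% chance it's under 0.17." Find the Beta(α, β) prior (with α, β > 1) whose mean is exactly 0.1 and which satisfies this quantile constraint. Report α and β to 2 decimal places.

With mean 0.1 fixed, write α = 0.1s, β = 0.9s where s = α+β.
Need P(θ < 0.17) = 0.9 under Beta(0.1s, 0.9s). Normal approximation: (q−m)/√(m(1−m)/s) ≈ z_{0.9} = 1.28, so s ≈ 0.1·0.9·(1.28)²/(0.17−0.1)² = 30.2.
At s = 30.2: P(θ<0.17) ≈ 0.893. Adjusting to match 0.9 gives s ≈ 32.84.
So α = 0.1·32.84 ≈ 3.28, β = 0.9·32.84 ≈ 29.55.

α ≈ 3.28, β ≈ 29.55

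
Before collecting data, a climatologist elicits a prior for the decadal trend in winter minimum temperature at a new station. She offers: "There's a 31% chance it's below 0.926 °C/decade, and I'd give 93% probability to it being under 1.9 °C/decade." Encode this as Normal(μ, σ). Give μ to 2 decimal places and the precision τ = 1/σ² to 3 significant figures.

μ = 1.17, τ = 4.1

The p-quantile of Normal(μ,σ) is μ + z_p·σ, with z_{0.31} = -0.4959 and z_{0.93} = 1.476.
Eliminate σ: μ = (z₂·x₁ − z₁·x₂)/(z₂ − z₁) = (1.476·0.926 − (-0.4959)·1.9)/1.972 = 1.17.
Then σ = (x₂ − x₁)/(z₂ − z₁) = (1.9 − 0.926)/1.972 = 0.49.
Precision τ = 1/σ² = 1/0.494² = 4.1.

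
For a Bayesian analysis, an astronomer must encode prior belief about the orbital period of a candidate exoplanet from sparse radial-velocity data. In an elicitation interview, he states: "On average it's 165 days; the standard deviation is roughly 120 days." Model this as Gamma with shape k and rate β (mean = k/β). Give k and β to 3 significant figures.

For Gamma(k, rate β): mean = k/β, variance = k/β², so CV = 1/√k.
CV = SD/mean = 120/165 = 0.7273, hence k = 1/CV² = 1.89.
Then β = k/mean = 1.89/165 = 0.0115.

k ≈ 1.89, β ≈ 0.0115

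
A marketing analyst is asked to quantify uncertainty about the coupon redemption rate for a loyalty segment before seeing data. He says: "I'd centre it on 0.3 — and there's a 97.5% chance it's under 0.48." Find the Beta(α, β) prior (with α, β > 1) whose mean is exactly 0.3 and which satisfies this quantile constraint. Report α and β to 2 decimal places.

With mean 0.3 fixed, write α = 0.3s, β = 0.7s where s = α+β.
Need P(θ < 0.48) = 0.975 under Beta(0.3s, 0.7s). Normal approximation: (q−m)/√(m(1−m)/s) ≈ z_{0.975} = 1.96, so s ≈ 0.3·0.7·(1.96)²/(0.48−0.3)² = 24.9.
At s = 24.9: P(θ<0.48) ≈ 0.969. Adjusting to match 0.975 gives s ≈ 27.57.
So α = 0.3·27.57 ≈ 8.27, β = 0.7·27.57 ≈ 19.30.

α ≈ 8.27, β ≈ 19.30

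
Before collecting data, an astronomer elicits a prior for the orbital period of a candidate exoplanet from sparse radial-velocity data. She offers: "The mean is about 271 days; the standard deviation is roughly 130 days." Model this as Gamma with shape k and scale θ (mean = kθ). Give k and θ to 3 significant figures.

k ≈ 4.35, θ ≈ 62.4

For Gamma(k, scale θ): mean = kθ, variance = kθ², so CV = 1/√k.
CV = SD/mean = 130/271 = 0.4797, hence k = 1/CV² = 4.35.
Then θ = mean/k = 271/4.35 = 62.4.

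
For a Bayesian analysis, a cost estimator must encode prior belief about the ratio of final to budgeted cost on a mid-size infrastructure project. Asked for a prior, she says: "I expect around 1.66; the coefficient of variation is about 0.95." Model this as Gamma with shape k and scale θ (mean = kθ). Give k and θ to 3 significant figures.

For Gamma(k, scale θ): mean = kθ, variance = kθ², so CV = 1/√k.
CV = 0.95, hence k = 1/CV² = 1.11.
Then θ = mean/k = 1.66/1.11 = 1.5.

k ≈ 1.11, θ ≈ 1.5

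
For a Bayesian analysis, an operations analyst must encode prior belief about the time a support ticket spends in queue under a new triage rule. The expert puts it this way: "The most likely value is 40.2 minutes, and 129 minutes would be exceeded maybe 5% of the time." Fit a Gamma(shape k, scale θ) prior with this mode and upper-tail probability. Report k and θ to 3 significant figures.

k ≈ 2.93, θ ≈ 20.8

Gamma(k,θ) with k>1 has mode (k−1)θ, so θ = 40.2/(k−1).
Need P(X < 129) = 0.95 with θ tied to k this way. Start at k = 2, θ = 40.2: P(X<129) ≈ 0.830.
Too low — raise k to concentrate. Iterating converges to k ≈ 2.93.
Then θ = 40.2/(2.93−1) ≈ 20.8.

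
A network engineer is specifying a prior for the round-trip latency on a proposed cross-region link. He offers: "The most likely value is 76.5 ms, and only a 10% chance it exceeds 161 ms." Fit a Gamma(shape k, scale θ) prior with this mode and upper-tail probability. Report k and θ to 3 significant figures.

k ≈ 4.47, θ ≈ 22

Gamma(k,θ) with k>1 has mode (k−1)θ, so θ = 76.5/(k−1).
Need P(X < 161) = 0.9 with θ tied to k this way. Start at k = 2, θ = 76.5: P(X<161) ≈ 0.622.
Too low — raise k to concentrate. Iterating converges to k ≈ 4.47.
Then θ = 76.5/(4.47−1) ≈ 22.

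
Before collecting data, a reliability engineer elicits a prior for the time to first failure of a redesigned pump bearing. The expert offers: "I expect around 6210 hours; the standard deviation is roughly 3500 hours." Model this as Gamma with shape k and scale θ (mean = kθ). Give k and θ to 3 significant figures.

k ≈ 3.15, θ ≈ 1970

For Gamma(k, scale θ): mean = kθ, variance = kθ², so CV = 1/√k.
CV = SD/mean = 3500/6210 = 0.5636, hence k = 1/CV² = 3.15.
Then θ = mean/k = 6210/3.15 = 1970.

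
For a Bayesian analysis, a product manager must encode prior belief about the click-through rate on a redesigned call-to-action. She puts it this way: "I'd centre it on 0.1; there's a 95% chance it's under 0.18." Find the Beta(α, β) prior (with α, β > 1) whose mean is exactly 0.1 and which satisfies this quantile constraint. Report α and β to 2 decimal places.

With mean 0.1 fixed, write α = 0.1s, β = 0.9s where s = α+β.
Need P(θ < 0.18) = 0.95 under Beta(0.1s, 0.9s). Normal approximation: (q−m)/√(m(1−m)/s) ≈ z_{0.95} = 1.64, so s ≈ 0.1·0.9·(1.64)²/(0.18−0.1)² = 38.0.
At s = 38.0: P(θ<0.18) ≈ 0.934. Adjusting to match 0.95 gives s ≈ 46.73.
So α = 0.1·46.73 ≈ 4.67, β = 0.9·46.73 ≈ 42.06.

α ≈ 4.67, β ≈ 42.06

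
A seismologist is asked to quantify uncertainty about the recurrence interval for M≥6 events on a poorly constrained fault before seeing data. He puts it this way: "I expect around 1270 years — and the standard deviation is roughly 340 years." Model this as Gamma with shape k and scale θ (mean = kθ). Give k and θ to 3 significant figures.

For Gamma(k, scale θ): mean = kθ, variance = kθ², so CV = 1/√k.
CV = SD/mean = 340/1270 = 0.2677, hence k = 1/CV² = 14.
Then θ = mean/k = 1270/14 = 91.

k ≈ 14, θ ≈ 91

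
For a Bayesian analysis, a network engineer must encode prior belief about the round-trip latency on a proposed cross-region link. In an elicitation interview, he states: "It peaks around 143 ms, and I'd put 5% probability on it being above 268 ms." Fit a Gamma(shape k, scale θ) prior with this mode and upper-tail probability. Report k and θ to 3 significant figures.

Gamma(k,θ) with k>1 has mode (k−1)θ, so θ = 143/(k−1).
Need P(X < 268) = 0.95 with θ tied to k this way. Start at k = 2, θ = 143: P(X<268) ≈ 0.559.
Too low — raise k to concentrate. Iterating converges to k ≈ 8.05.
Then θ = 143/(8.05−1) ≈ 20.3.

k ≈ 8.05, θ ≈ 20.3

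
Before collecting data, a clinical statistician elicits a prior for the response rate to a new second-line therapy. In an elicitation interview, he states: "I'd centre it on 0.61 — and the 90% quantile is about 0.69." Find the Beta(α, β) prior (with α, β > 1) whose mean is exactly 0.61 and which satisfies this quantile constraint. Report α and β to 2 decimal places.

With mean 0.61 fixed, write α = 0.61s, β = 0.39s where s = α+β.
Need P(θ < 0.69) = 0.9 under Beta(0.61s, 0.39s). Normal approximation: (q−m)/√(m(1−m)/s) ≈ z_{0.9} = 1.28, so s ≈ 0.61·0.39·(1.28)²/(0.69−0.61)² = 61.1.
At s = 61.1: P(θ<0.69) ≈ 0.903. Adjusting to match 0.9 gives s ≈ 59.44.
So α = 0.61·59.44 ≈ 36.26, β = 0.39·59.44 ≈ 23.18.

α ≈ 36.26, β ≈ 23.18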